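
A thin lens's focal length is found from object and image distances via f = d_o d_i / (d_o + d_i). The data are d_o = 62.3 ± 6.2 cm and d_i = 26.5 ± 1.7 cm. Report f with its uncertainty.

∂f/∂d_o = (d_i/(d_o+d_i))² = 0.0891;  ∂f/∂d_i = (d_o/(d_o+d_i))² = 0.492
δf = √((∂f/∂d_o · δd_o)² + (∂f/∂d_i · δd_i)²) = √(0.305 + 0.700) = 1.00 cm
f = 18.6 cm.

18.6 ± 1.00 cm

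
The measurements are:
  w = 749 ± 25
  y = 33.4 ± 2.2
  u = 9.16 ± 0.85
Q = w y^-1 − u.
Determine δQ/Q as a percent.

Let p = w·y^-1 = 22.4. δp/p = √((1·δw/w)² + (-1·δy/y)²) = √(0.00111 + 0.00434) = 0.0738, so δp = 1.66.
Q = p − u: δQ = √(δp² + δu²) = √(2.74 + 0.722) = 1.86
Q = 13.3, so δQ/Q = 1.86/13.3 = 0.140.

14.0%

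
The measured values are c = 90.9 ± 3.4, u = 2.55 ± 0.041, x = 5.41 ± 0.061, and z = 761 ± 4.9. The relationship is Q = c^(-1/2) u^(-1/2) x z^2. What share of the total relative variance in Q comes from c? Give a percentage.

49.4%

(δQ/Q)² = (−½·δc/c)² + (−½·δu/u)² + (1·δx/x)² + (2·δz/z)²
  c term: (-0.5×0.0374)² = 0.000350
  u term: (-0.5×0.0161)² = 6.46e-05
  x term: (1×0.0113)² = 0.000127
  z term: (2×0.00644)² = 0.000166
Total = 0.000707. Share from c = 0.000350/0.000707 = 0.494.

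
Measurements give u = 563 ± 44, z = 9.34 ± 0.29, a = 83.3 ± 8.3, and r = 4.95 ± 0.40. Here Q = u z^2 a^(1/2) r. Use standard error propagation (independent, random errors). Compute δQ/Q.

0.138

Each factor contributes (exponent × relative error)² to (δQ/Q)²:
  (1·δu/u)² = (1×0.0782)² = 0.00611;  (2·δz/z)² = (2×0.0310)² = 0.00386;  (½·δa/a)² = (0.5×0.0996)² = 0.00248;  (1·δr/r)² = (1×0.0808)² = 0.00653
δQ/Q = √(0.0190) = 0.138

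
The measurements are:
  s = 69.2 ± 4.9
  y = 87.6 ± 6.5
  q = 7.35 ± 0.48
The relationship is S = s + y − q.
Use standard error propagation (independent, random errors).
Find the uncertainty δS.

For a sum/difference, combine absolute errors in quadrature:
  (δs)² = 24.0;  (δy)² = 42.2;  (δq)² = 0.230
δS = √(66.5) = 8.15

8.15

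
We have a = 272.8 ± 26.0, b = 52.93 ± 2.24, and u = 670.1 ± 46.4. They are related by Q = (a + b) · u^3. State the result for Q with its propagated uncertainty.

Let w = a + b = 325.7. δw = √(δa² + δb²) = √(676 + 5.02) = 26.1, so δw/w = 0.0801.
Q is then a monomial in w, u:
δQ/Q = √((δw/w)² + (3·δu/u)²) = √(0.00642 + 0.0432) = 0.223
Q = 9.801e+10, so δQ = 0.223 × 9.801e+10 = 2.18e+10.

(9.801 ± 2.18) × 10^10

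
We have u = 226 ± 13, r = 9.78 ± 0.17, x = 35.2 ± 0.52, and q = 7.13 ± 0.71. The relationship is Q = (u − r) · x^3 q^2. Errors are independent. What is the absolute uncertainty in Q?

1.02e+08

Let w = u − r = 216. δw = √(δu² + δr²) = √(169 + 0.0289) = 13.0, so δw/w = 0.0601.
Q is then a monomial in w, x, q:
δQ/Q = √((δw/w)² + (3·δx/x)² + (2·δq/q)²) = √(0.00362 + 0.00196 + 0.0397) = 0.213
Q = 4.79e+08, so δQ = 0.213 × 4.79e+08 = 1.02e+08.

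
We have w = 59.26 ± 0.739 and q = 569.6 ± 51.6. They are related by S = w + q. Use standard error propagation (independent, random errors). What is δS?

51.6

Sums and differences: (δS)² = Σ (cᵢ δxᵢ)².
  (δw)² = 0.546;  (δq)² = 2660
δS = √(2660) = 51.6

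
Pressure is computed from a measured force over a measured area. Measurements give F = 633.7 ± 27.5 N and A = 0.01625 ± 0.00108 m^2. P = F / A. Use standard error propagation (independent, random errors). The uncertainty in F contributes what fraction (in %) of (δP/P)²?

29.9%

(δP/P)² = (1·δF/F)² + (-1·δA/A)²
  F term: (1×0.0434)² = 0.00188
  A term: (-1×0.0665)² = 0.00442
Total = 0.00630. Share from F = 0.00188/0.00630 = 0.299.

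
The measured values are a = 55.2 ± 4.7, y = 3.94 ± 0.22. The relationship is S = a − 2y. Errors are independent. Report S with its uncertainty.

Each term contributes (cᵢ δxᵢ)² to (δS)²:
  (δa)² = 22.1;  (2·δy)² = 0.194
δS = √(22.3) = 4.72
S = 47.3.

47.3 ± 4.72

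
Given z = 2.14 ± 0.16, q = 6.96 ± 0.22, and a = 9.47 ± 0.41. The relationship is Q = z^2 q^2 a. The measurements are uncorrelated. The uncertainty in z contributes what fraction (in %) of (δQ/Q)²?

(δQ/Q)² = (2·δz/z)² + (2·δq/q)² + (1·δa/a)²
  z term: (2×0.0748)² = 0.0224
  q term: (2×0.0316)² = 0.00400
  a term: (1×0.0433)² = 0.00187
Total = 0.0282. Share from z = 0.0224/0.0282 = 0.792.

79.2%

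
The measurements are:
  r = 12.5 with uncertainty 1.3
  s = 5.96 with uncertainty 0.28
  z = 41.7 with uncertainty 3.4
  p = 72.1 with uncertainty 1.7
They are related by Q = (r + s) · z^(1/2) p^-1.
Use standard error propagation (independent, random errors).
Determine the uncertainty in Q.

0.142

Let u = r + s = 18.5. δu = √(δr² + δs²) = √(1.69 + 0.0784) = 1.33, so δu/u = 0.0720.
Q is then a monomial in u, z, p:
δQ/Q = √((δu/u)² + (½·δz/z)² + (-1·δp/p)²) = √(0.00519 + 0.00166 + 0.000556) = 0.0861
Q = 1.65, so δQ = 0.0861 × 1.65 = 0.142.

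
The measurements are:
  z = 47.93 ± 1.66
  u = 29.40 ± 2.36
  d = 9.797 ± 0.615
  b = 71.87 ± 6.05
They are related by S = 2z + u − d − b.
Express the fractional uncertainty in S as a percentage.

16.8%

Sums and differences: (δS)² = Σ (cᵢ δxᵢ)².
  (2·δz)² = 11.0;  (δu)² = 5.57;  (δd)² = 0.378;  (δb)² = 36.6
δS = √(53.6) = 7.32
S = 43.59, so δS/S = 7.32/43.59 = 0.168.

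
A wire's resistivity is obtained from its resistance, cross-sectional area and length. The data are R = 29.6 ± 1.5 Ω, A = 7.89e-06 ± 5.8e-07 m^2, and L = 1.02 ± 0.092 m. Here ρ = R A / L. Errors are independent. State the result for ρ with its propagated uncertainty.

(2.29 ± 0.291) × 10^-4 Ω·m

Since ρ is a product/quotient, work with relative uncertainties:
  (1·δR/R)² = (1×0.0507)² = 0.00257;  (1·δA/A)² = (1×0.0735)² = 0.00540;  (-1·δL/L)² = (-1×0.0902)² = 0.00814
δρ/ρ = √(0.0161) = 0.127
ρ = 0.000229 Ω·m, so δρ = 0.127 × 0.000229 = 2.91e-05 Ω·m.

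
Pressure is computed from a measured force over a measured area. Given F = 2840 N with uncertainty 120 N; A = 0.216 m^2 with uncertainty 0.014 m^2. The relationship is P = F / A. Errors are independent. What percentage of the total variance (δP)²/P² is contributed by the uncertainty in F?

(δP/P)² = (1·δF/F)² + (-1·δA/A)²
  F term: (1×0.0423)² = 0.00179
  A term: (-1×0.0648)² = 0.00420
Total = 0.00599. Share from F = 0.00179/0.00599 = 0.298.

29.8%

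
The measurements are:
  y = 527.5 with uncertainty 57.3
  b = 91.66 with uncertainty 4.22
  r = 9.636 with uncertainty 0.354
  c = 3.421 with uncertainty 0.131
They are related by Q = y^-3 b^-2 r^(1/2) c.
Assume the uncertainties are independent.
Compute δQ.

Each factor contributes (exponent × relative error)² to (δQ/Q)²:
  (-3·δy/y)² = (-3×0.109)² = 0.106;  (-2·δb/b)² = (-2×0.0460)² = 0.00848;  (½·δr/r)² = (0.5×0.0367)² = 0.000337;  (1·δc/c)² = (1×0.0383)² = 0.00147
δQ/Q = √(0.116) = 0.341
Q = 8.611e-12, so δQ = 0.341 × 8.611e-12 = 2.94e-12.

2.94e-12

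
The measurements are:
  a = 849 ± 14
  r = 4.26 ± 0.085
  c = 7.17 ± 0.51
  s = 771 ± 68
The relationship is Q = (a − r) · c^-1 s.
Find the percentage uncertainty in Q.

Let u = a − r = 845. δu = √(δa² + δr²) = √(196 + 0.00723) = 14.0, so δu/u = 0.0166.
Q is then a monomial in u, c, s:
δQ/Q = √((δu/u)² + (-1·δc/c)² + (1·δs/s)²) = √(0.000275 + 0.00506 + 0.00778) = 0.115

11.5%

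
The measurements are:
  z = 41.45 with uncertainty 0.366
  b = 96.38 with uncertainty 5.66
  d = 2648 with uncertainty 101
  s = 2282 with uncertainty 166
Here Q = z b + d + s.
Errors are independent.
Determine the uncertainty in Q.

307

Let p = z·b = 3995. δp/p = √((1·δz/z)² + (1·δb/b)²) = √(7.8e-05 + 0.00345) = 0.0594, so δp = 237.
Q = p + d + s: δQ = √(δp² + δd² + δs²) = √(56300 + 10200 + 27600) = 307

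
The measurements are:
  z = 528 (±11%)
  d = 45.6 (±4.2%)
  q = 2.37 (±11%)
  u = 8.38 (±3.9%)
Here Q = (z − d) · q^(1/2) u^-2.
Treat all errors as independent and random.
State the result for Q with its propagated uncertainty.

10.6 ± 1.63

Let w = z − d = 482. δw = √(δz² + δd²) = √(3370 + 3.67) = 58.1, so δw/w = 0.120.
Q is then a monomial in w, q, u:
δQ/Q = √((δw/w)² + (½·δq/q)² + (-2·δu/u)²) = √(0.0145 + 0.00302 + 0.00608) = 0.154
Q = 10.6, so δQ = 0.154 × 10.6 = 1.63.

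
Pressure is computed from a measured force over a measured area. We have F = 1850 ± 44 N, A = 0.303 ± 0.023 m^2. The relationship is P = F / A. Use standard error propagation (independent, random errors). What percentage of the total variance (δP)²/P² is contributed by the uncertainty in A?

91.1%

(δP/P)² = (1·δF/F)² + (-1·δA/A)²
  F term: (1×0.0238)² = 0.000566
  A term: (-1×0.0759)² = 0.00576
Total = 0.00633. Share from A = 0.00576/0.00633 = 0.911.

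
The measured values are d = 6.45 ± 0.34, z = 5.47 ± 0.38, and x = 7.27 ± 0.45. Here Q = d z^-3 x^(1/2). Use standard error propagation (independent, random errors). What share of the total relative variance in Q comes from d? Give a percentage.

5.89%

(δQ/Q)² = (1·δd/d)² + (-3·δz/z)² + (½·δx/x)²
  d term: (1×0.0527)² = 0.00278
  z term: (-3×0.0695)² = 0.0434
  x term: (0.5×0.0619)² = 0.000958
Total = 0.0472. Share from d = 0.00278/0.0472 = 0.0589.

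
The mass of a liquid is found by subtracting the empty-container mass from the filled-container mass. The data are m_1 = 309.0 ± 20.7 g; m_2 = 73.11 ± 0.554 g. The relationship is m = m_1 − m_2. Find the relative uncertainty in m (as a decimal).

0.0878

Absolute uncertainties add in quadrature for a linear combination:
  (δm_1)² = 428;  (δm_2)² = 0.307
δm = √(429) = 20.7 g
m = 235.9 g, so δm/m = 20.7/235.9 = 0.0878.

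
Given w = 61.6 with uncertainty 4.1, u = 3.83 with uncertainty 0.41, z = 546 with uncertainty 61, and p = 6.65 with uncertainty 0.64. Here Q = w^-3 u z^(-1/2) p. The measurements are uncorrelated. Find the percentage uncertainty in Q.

25.2%

Since Q is a product/quotient, work with relative uncertainties:
  (-3·δw/w)² = (-3×0.0666)² = 0.0399;  (1·δu/u)² = (1×0.107)² = 0.0115;  (−½·δz/z)² = (-0.5×0.112)² = 0.00312;  (1·δp/p)² = (1×0.0962)² = 0.00926
δQ/Q = √(0.0637) = 0.252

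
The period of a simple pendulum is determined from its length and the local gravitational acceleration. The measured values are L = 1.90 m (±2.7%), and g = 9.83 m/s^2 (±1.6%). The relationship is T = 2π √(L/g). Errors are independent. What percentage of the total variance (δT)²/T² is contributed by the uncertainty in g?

26.0%

(δT/T)² = (½·δL/L)² + (−½·δg/g)²
  L term: (0.5×0.0270)² = 0.000182
  g term: (-0.5×0.0160)² = 6.4e-05
Total = 0.000246. Share from g = 6.4e-05/0.000246 = 0.260.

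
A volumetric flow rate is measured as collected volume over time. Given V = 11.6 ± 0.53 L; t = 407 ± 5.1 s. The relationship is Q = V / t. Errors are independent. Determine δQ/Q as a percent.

For a monomial Q ∝ V, t^-1, fractional errors add in quadrature:
  (1·δV/V)² = (1×0.0457)² = 0.00209;  (-1·δt/t)² = (-1×0.0125)² = 0.000157
δQ/Q = √(0.00224) = 0.0474

4.74%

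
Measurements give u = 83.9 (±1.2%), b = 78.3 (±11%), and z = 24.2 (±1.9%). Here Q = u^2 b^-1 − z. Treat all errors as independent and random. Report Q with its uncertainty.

Let p = u^2·b^-1 = 89.9. δp/p = √((2·δu/u)² + (-1·δb/b)²) = √(0.000576 + 0.0121) = 0.113, so δp = 10.1.
Q = p − z: δQ = √(δp² + δz²) = √(102 + 0.211) = 10.1
Q = 65.7.

65.7 ± 10.1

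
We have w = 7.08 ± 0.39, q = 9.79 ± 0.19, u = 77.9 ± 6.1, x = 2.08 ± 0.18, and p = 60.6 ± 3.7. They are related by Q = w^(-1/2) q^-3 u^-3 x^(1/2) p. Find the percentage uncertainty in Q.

25.5%

Each factor contributes (exponent × relative error)² to (δQ/Q)²:
  (−½·δw/w)² = (-0.5×0.0551)² = 0.000759;  (-3·δq/q)² = (-3×0.0194)² = 0.00339;  (-3·δu/u)² = (-3×0.0783)² = 0.0552;  (½·δx/x)² = (0.5×0.0865)² = 0.00187;  (1·δp/p)² = (1×0.0611)² = 0.00373
δQ/Q = √(0.0649) = 0.255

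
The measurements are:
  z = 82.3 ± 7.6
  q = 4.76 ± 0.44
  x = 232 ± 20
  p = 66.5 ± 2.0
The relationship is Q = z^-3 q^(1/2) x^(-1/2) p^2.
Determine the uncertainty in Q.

Products/powers → add relative errors in quadrature, weighted by exponent:
  (-3·δz/z)² = (-3×0.0923)² = 0.0767;  (½·δq/q)² = (0.5×0.0924)² = 0.00214;  (−½·δx/x)² = (-0.5×0.0862)² = 0.00186;  (2·δp/p)² = (2×0.0301)² = 0.00362
δQ/Q = √(0.0844) = 0.290
Q = 0.00114, so δQ = 0.290 × 0.00114 = 0.000330.

0.000330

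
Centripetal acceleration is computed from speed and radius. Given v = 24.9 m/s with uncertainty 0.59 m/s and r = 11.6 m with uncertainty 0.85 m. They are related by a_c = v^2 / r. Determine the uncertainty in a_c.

For a monomial a_c ∝ v^2, r^-1, fractional errors add in quadrature:
  (2·δv/v)² = (2×0.0237)² = 0.00225;  (-1·δr/r)² = (-1×0.0733)² = 0.00537
δa_c/a_c = √(0.00762) = 0.0873
a_c = 53.4 m/s^2, so δa_c = 0.0873 × 53.4 = 4.66 m/s^2.

4.66 m/s^2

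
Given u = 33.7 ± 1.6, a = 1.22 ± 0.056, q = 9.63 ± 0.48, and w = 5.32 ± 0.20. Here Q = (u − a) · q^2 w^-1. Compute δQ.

66.5

Let h = u − a = 32.5. δh = √(δu² + δa²) = √(2.56 + 0.00314) = 1.60, so δh/h = 0.0493.
Q is then a monomial in h, q, w:
δQ/Q = √((δh/h)² + (2·δq/q)² + (-1·δw/w)²) = √(0.00243 + 0.00994 + 0.00141) = 0.117
Q = 566, so δQ = 0.117 × 566 = 66.5.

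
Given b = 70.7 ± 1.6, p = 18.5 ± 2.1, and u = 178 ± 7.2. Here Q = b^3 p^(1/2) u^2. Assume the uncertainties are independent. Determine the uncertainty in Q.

5.77e+09

For a monomial Q ∝ b^3, p^(1/2), u^2, fractional errors add in quadrature:
  (3·δb/b)² = (3×0.0226)² = 0.00461;  (½·δp/p)² = (0.5×0.114)² = 0.00322;  (2·δu/u)² = (2×0.0404)² = 0.00654
δQ/Q = √(0.0144) = 0.120
Q = 4.82e+10, so δQ = 0.120 × 4.82e+10 = 5.77e+09.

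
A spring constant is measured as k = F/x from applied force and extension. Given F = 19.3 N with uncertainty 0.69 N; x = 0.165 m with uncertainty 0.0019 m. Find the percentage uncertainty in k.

3.76%

Products/powers → add relative errors in quadrature, weighted by exponent:
  (1·δF/F)² = (1×0.0358)² = 0.00128;  (-1·δx/x)² = (-1×0.0115)² = 0.000133
δk/k = √(0.00141) = 0.0376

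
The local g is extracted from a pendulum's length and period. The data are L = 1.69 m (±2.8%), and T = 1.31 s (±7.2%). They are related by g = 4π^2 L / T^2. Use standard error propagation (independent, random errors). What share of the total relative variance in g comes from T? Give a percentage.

96.4%

(δg/g)² = (1·δL/L)² + (-2·δT/T)²
  L term: (1×0.0280)² = 0.000784
  T term: (-2×0.0720)² = 0.0207
Total = 0.0215. Share from T = 0.0207/0.0215 = 0.964.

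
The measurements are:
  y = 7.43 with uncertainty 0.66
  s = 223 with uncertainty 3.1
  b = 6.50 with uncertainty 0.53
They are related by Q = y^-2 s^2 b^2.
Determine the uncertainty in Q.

9240

Since Q is a product/quotient, work with relative uncertainties:
  (-2·δy/y)² = (-2×0.0888)² = 0.0316;  (2·δs/s)² = (2×0.0139)² = 0.000773;  (2·δb/b)² = (2×0.0815)² = 0.0266
δQ/Q = √(0.0589) = 0.243
Q = 38100, so δQ = 0.243 × 38100 = 9240.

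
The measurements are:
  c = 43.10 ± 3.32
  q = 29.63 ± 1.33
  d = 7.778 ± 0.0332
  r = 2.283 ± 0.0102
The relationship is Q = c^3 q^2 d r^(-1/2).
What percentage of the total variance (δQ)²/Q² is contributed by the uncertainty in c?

(δQ/Q)² = (3·δc/c)² + (2·δq/q)² + (1·δd/d)² + (−½·δr/r)²
  c term: (3×0.0770)² = 0.0534
  q term: (2×0.0449)² = 0.00806
  d term: (1×0.00427)² = 1.82e-05
  r term: (-0.5×0.00447)² = 4.99e-06
Total = 0.0615. Share from c = 0.0534/0.0615 = 0.869.

86.9%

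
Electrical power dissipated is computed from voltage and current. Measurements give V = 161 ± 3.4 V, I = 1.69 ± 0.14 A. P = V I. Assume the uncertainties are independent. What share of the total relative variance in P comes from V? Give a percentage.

6.10%

(δP/P)² = (1·δV/V)² + (1·δI/I)²
  V term: (1×0.0211)² = 0.000446
  I term: (1×0.0828)² = 0.00686
Total = 0.00731. Share from V = 0.000446/0.00731 = 0.0610.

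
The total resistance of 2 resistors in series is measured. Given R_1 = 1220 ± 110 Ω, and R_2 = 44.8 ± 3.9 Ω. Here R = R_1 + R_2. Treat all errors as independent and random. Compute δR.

R is a linear combination, so absolute uncertainties add in quadrature:
  (δR_1)² = 12100;  (δR_2)² = 15.2
δR = √(12100) = 110 Ω

110 Ω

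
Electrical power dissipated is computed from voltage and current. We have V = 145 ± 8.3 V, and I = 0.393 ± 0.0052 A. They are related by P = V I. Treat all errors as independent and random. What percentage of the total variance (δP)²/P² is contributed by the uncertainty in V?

(δP/P)² = (1·δV/V)² + (1·δI/I)²
  V term: (1×0.0572)² = 0.00328
  I term: (1×0.0132)² = 0.000175
Total = 0.00345. Share from V = 0.00328/0.00345 = 0.949.

94.9%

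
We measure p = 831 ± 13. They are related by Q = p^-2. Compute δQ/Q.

0.0313

Q ∝ p^-2, so δQ/Q = |-2| · δp/p = 2 × 0.0156 = 0.0313.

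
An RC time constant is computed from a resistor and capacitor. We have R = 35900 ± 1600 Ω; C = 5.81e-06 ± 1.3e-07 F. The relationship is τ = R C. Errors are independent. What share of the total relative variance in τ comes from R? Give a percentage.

79.9%

(δτ/τ)² = (1·δR/R)² + (1·δC/C)²
  R term: (1×0.0446)² = 0.00199
  C term: (1×0.0224)² = 0.000501
Total = 0.00249. Share from R = 0.00199/0.00249 = 0.799.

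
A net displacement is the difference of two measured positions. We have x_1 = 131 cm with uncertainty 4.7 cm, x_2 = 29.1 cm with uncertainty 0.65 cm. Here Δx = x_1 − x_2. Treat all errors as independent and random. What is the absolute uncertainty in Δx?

4.74 cm

Absolute uncertainties add in quadrature for a linear combination:
  (δx_1)² = 22.1;  (δx_2)² = 0.423
δΔx = √(22.5) = 4.74 cm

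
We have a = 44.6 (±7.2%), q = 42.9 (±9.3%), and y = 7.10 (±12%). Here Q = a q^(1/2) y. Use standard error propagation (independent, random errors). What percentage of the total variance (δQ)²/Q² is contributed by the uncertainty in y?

66.2%

(δQ/Q)² = (1·δa/a)² + (½·δq/q)² + (1·δy/y)²
  a term: (1×0.0720)² = 0.00518
  q term: (0.5×0.0930)² = 0.00216
  y term: (1×0.120)² = 0.0144
Total = 0.0217. Share from y = 0.0144/0.0217 = 0.662.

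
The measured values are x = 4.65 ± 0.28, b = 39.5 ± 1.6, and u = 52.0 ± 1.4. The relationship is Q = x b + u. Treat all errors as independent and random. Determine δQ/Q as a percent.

Let p = x·b = 184. δp/p = √((1·δx/x)² + (1·δb/b)²) = √(0.00363 + 0.00164) = 0.0726, so δp = 13.3.
Q = p + u: δQ = √(δp² + δu²) = √(178 + 1.96) = 13.4
Q = 236, so δQ/Q = 13.4/236 = 0.0569.

5.69%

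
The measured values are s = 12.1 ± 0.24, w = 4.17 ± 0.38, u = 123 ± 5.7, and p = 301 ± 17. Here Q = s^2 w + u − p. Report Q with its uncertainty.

Let h = s^2·w = 611. δh/h = √((2·δs/s)² + (1·δw/w)²) = √(0.00157 + 0.00830) = 0.0994, so δh = 60.7.
Q = h + u − p: δQ = √(δh² + δu² + δp²) = √(3680 + 32.5 + 289) = 63.3
Q = 433.

433 ± 63.3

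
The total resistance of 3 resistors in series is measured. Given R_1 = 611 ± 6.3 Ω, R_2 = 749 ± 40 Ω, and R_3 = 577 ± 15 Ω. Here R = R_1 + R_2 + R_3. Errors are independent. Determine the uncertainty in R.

43.2 Ω

R is a linear combination, so absolute uncertainties add in quadrature:
  (δR_1)² = 39.7;  (δR_2)² = 1600;  (δR_3)² = 225
δR = √(1860) = 43.2 Ω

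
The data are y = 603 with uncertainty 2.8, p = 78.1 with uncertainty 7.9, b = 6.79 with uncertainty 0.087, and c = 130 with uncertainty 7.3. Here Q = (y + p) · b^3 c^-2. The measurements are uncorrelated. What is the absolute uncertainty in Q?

1.51

Let u = y + p = 681. δu = √(δy² + δp²) = √(7.84 + 62.4) = 8.38, so δu/u = 0.0123.
Q is then a monomial in u, b, c:
δQ/Q = √((δu/u)² + (3·δb/b)² + (-2·δc/c)²) = √(0.000151 + 0.00148 + 0.0126) = 0.119
Q = 12.6, so δQ = 0.119 × 12.6 = 1.51.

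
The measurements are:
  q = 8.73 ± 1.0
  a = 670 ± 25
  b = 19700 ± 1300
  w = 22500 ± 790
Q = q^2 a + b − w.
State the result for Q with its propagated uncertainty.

48300 ± 11900

Let p = q^2·a = 51100. δp/p = √((2·δq/q)² + (1·δa/a)²) = √(0.0525 + 0.00139) = 0.232, so δp = 11900.
Q = p + b − w: δQ = √(δp² + δb² + δw²) = √(1.4e+08 + 1.69e+06 + 6.24e+05) = 11900
Q = 48300.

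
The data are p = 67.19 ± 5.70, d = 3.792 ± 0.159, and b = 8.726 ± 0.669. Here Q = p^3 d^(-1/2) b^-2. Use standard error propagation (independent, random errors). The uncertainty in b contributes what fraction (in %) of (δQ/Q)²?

26.5%

(δQ/Q)² = (3·δp/p)² + (−½·δd/d)² + (-2·δb/b)²
  p term: (3×0.0848)² = 0.0648
  d term: (-0.5×0.0419)² = 0.000440
  b term: (-2×0.0767)² = 0.0235
Total = 0.0887. Share from b = 0.0235/0.0887 = 0.265.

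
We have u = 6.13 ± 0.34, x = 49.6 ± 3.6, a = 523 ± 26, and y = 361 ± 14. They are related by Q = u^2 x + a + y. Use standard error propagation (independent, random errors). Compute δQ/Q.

0.0906

Let p = u^2·x = 1860. δp/p = √((2·δu/u)² + (1·δx/x)²) = √(0.0123 + 0.00527) = 0.133, so δp = 247.
Q = p + a + y: δQ = √(δp² + δa² + δy²) = √(61000 + 676 + 196) = 249
Q = 2750, so δQ/Q = 249/2750 = 0.0906.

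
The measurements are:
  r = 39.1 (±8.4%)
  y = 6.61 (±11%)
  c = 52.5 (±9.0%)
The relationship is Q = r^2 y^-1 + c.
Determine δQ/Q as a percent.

16.5%

Let p = r^2·y^-1 = 231. δp/p = √((2·δr/r)² + (-1·δy/y)²) = √(0.0282 + 0.0121) = 0.201, so δp = 46.4.
Q = p + c: δQ = √(δp² + δc²) = √(2160 + 22.3) = 46.7
Q = 284, so δQ/Q = 46.7/284 = 0.165.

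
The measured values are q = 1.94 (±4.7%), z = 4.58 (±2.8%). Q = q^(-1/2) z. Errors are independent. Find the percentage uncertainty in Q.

Q is a product of powers, so relative uncertainties combine in quadrature:
  (−½·δq/q)² = (-0.5×0.0470)² = 0.000552;  (1·δz/z)² = (1×0.0280)² = 0.000784
δQ/Q = √(0.00134) = 0.0366

3.66%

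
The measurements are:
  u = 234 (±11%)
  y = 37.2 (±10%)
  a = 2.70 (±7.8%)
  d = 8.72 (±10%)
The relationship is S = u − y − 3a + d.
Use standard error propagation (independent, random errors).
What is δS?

26.0

Sums and differences: (δS)² = Σ (cᵢ δxᵢ)².
  (δu)² = 663;  (δy)² = 13.8;  (3·δa)² = 0.399;  (δd)² = 0.760
δS = √(678) = 26.0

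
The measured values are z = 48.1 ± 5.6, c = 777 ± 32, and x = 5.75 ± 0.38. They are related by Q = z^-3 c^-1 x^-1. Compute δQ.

For a monomial Q ∝ z^-3, c^-1, x^-1, fractional errors add in quadrature:
  (-3·δz/z)² = (-3×0.116)² = 0.122;  (-1·δc/c)² = (-1×0.0412)² = 0.00170;  (-1·δx/x)² = (-1×0.0661)² = 0.00437
δQ/Q = √(0.128) = 0.358
Q = 2.01e-09, so δQ = 0.358 × 2.01e-09 = 7.2e-10.

7.2e-10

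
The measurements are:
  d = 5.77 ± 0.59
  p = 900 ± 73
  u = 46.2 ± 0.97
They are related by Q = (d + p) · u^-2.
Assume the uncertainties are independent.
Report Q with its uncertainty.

Let w = d + p = 906. δw = √(δd² + δp²) = √(0.348 + 5330) = 73.0, so δw/w = 0.0806.
Q is then a monomial in w, u:
δQ/Q = √((δw/w)² + (-2·δu/u)²) = √(0.00650 + 0.00176) = 0.0909
Q = 0.424, so δQ = 0.0909 × 0.424 = 0.0386.

0.424 ± 0.0386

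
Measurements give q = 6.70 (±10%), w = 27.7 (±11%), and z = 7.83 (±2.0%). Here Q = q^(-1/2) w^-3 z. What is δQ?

For a monomial Q ∝ q^(-1/2), w^-3, z, fractional errors add in quadrature:
  (−½·δq/q)² = (-0.5×0.100)² = 0.00250;  (-3·δw/w)² = (-3×0.110)² = 0.109;  (1·δz/z)² = (1×0.0200)² = 0.000400
δQ/Q = √(0.112) = 0.334
Q = 0.000142, so δQ = 0.334 × 0.000142 = 4.76e-05.

4.76e-05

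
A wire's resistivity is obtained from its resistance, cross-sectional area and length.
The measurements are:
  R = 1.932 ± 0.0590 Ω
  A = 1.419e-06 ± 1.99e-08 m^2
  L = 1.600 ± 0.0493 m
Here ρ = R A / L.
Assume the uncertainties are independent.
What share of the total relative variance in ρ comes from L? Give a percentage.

45.7%

(δρ/ρ)² = (1·δR/R)² + (1·δA/A)² + (-1·δL/L)²
  R term: (1×0.0305)² = 0.000933
  A term: (1×0.0140)² = 0.000197
  L term: (-1×0.0308)² = 0.000949
Total = 0.00208. Share from L = 0.000949/0.00208 = 0.457.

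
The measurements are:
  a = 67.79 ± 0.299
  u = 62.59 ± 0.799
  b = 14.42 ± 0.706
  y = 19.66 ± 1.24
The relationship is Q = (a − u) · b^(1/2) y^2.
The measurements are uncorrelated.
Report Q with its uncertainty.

7632 ± 1590

Let w = a − u = 5.200. δw = √(δa² + δu²) = √(0.0894 + 0.638) = 0.853, so δw/w = 0.164.
Q is then a monomial in w, b, y:
δQ/Q = √((δw/w)² + (½·δb/b)² + (2·δy/y)²) = √(0.0269 + 0.000599 + 0.0159) = 0.208
Q = 7632, so δQ = 0.208 × 7632 = 1590.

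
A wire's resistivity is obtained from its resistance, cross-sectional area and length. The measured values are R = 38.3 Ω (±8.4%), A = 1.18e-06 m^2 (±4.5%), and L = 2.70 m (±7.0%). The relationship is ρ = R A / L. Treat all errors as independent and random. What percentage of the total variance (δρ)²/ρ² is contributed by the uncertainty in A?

(δρ/ρ)² = (1·δR/R)² + (1·δA/A)² + (-1·δL/L)²
  R term: (1×0.0840)² = 0.00706
  A term: (1×0.0450)² = 0.00202
  L term: (-1×0.0700)² = 0.00490
Total = 0.0140. Share from A = 0.00202/0.0140 = 0.145.

14.5%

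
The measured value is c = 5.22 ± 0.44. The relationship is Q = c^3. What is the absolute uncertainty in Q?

Since Q is a product/quotient, work with relative uncertainties:
  (3·δc/c)² = (3×0.0843)² = 0.0639
δQ/Q = √(0.0639) = 0.253
Q = 142, so δQ = 0.253 × 142 = 36.0.

36.0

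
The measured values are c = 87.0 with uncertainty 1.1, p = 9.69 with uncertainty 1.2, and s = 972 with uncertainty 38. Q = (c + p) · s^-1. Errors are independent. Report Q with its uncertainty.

0.0995 ± 0.00423

Let u = c + p = 96.7. δu = √(δc² + δp²) = √(1.21 + 1.44) = 1.63, so δu/u = 0.0168.
Q is then a monomial in u, s:
δQ/Q = √((δu/u)² + (-1·δs/s)²) = √(0.000283 + 0.00153) = 0.0426
Q = 0.0995, so δQ = 0.0426 × 0.0995 = 0.00423.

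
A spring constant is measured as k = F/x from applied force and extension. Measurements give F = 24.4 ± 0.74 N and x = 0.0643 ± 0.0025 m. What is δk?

For a monomial k ∝ F, x^-1, fractional errors add in quadrature:
  (1·δF/F)² = (1×0.0303)² = 0.000920;  (-1·δx/x)² = (-1×0.0389)² = 0.00151
δk/k = √(0.00243) = 0.0493
k = 379 N/m, so δk = 0.0493 × 379 = 18.7 N/m.

18.7 N/m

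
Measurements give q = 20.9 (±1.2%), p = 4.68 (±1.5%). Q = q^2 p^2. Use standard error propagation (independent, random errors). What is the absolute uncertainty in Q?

368

Q is a product of powers, so relative uncertainties combine in quadrature:
  (2·δq/q)² = (2×0.0120)² = 0.000576;  (2·δp/p)² = (2×0.0150)² = 0.000900
δQ/Q = √(0.00148) = 0.0384
Q = 9570, so δQ = 0.0384 × 9570 = 368.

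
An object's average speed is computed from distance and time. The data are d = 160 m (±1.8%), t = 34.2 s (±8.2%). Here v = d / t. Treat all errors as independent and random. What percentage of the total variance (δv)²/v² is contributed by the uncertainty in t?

95.4%

(δv/v)² = (1·δd/d)² + (-1·δt/t)²
  d term: (1×0.0180)² = 0.000324
  t term: (-1×0.0820)² = 0.00672
Total = 0.00705. Share from t = 0.00672/0.00705 = 0.954.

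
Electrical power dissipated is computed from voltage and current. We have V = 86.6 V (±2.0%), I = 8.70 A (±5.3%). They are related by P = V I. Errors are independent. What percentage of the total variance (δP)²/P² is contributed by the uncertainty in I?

87.5%

(δP/P)² = (1·δV/V)² + (1·δI/I)²
  V term: (1×0.0200)² = 0.000400
  I term: (1×0.0530)² = 0.00281
Total = 0.00321. Share from I = 0.00281/0.00321 = 0.875.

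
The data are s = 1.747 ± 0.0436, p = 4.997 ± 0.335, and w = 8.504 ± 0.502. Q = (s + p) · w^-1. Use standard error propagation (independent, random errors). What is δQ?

0.0614

Let u = s + p = 6.744. δu = √(δs² + δp²) = √(0.00190 + 0.112) = 0.338, so δu/u = 0.0501.
Q is then a monomial in u, w:
δQ/Q = √((δu/u)² + (-1·δw/w)²) = √(0.00251 + 0.00348) = 0.0774
Q = 0.7930, so δQ = 0.0774 × 0.7930 = 0.0614.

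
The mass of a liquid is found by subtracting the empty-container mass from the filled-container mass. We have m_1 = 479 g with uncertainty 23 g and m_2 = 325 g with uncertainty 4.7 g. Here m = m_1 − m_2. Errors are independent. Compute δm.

Each term contributes (cᵢ δxᵢ)² to (δm)²:
  (δm_1)² = 529;  (δm_2)² = 22.1
δm = √(551) = 23.5 g

23.5 g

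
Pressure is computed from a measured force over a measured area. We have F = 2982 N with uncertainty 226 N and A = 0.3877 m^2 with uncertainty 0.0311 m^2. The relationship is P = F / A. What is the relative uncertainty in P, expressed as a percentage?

11.0%

Relative error in a monomial: (δP/P)² = Σ (nᵢ · δxᵢ/xᵢ)².
  (1·δF/F)² = (1×0.0758)² = 0.00574;  (-1·δA/A)² = (-1×0.0802)² = 0.00643
δP/P = √(0.0122) = 0.110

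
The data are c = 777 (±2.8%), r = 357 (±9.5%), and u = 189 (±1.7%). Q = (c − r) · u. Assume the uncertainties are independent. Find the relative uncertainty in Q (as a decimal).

0.0974

Let w = c − r = 420. δw = √(δc² + δr²) = √(473 + 1150) = 40.3, so δw/w = 0.0959.
Q is then a monomial in w, u:
δQ/Q = √((δw/w)² + (1·δu/u)²) = √(0.00920 + 0.000289) = 0.0974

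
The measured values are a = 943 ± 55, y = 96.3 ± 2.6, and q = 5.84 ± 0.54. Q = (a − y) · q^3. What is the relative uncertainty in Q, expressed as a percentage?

Let u = a − y = 847. δu = √(δa² + δy²) = √(3020 + 6.76) = 55.1, so δu/u = 0.0650.
Q is then a monomial in u, q:
δQ/Q = √((δu/u)² + (3·δq/q)²) = √(0.00423 + 0.0769) = 0.285

28.5%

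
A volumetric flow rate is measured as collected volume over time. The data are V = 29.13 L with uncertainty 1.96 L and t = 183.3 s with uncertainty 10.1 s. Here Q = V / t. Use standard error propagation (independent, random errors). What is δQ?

0.0138 L/s

Products/powers → add relative errors in quadrature, weighted by exponent:
  (1·δV/V)² = (1×0.0673)² = 0.00453;  (-1·δt/t)² = (-1×0.0551)² = 0.00304
δQ/Q = √(0.00756) = 0.0870
Q = 0.1589 L/s, so δQ = 0.0870 × 0.1589 = 0.0138 L/s.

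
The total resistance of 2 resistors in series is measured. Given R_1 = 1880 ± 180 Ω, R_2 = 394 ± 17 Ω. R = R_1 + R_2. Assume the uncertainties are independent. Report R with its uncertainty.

Absolute uncertainties add in quadrature for a linear combination:
  (δR_1)² = 32400;  (δR_2)² = 289
δR = √(32700) = 181 Ω
R = 2270 Ω.

2270 ± 181 Ω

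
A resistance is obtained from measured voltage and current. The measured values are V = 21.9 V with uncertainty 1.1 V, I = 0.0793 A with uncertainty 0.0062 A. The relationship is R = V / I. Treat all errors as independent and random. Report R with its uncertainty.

Each factor contributes (exponent × relative error)² to (δR/R)²:
  (1·δV/V)² = (1×0.0502)² = 0.00252;  (-1·δI/I)² = (-1×0.0782)² = 0.00611
δR/R = √(0.00864) = 0.0929
R = 276 Ω, so δR = 0.0929 × 276 = 25.7 Ω.

276 ± 25.7 Ω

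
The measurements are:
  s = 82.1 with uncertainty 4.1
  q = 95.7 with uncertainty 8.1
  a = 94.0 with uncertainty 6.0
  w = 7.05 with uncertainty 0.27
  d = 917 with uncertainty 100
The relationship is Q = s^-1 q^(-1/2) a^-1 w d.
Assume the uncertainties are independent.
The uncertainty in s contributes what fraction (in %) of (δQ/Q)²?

(δQ/Q)² = (-1·δs/s)² + (−½·δq/q)² + (-1·δa/a)² + (1·δw/w)² + (1·δd/d)²
  s term: (-1×0.0499)² = 0.00249
  q term: (-0.5×0.0846)² = 0.00179
  a term: (-1×0.0638)² = 0.00407
  w term: (1×0.0383)² = 0.00147
  d term: (1×0.109)² = 0.0119
Total = 0.0217. Share from s = 0.00249/0.0217 = 0.115.

11.5%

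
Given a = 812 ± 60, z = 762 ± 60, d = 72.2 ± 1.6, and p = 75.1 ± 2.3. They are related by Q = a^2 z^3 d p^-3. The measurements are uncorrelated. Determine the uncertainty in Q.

1.46e+10

Each factor contributes (exponent × relative error)² to (δQ/Q)²:
  (2·δa/a)² = (2×0.0739)² = 0.0218;  (3·δz/z)² = (3×0.0787)² = 0.0558;  (1·δd/d)² = (1×0.0222)² = 0.000491;  (-3·δp/p)² = (-3×0.0306)² = 0.00844
δQ/Q = √(0.0866) = 0.294
Q = 4.97e+10, so δQ = 0.294 × 4.97e+10 = 1.46e+10.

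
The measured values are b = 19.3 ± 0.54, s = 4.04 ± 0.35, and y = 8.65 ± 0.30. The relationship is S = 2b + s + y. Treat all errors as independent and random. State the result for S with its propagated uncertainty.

51.3 ± 1.17

Sums and differences: (δS)² = Σ (cᵢ δxᵢ)².
  (2·δb)² = 1.17;  (δs)² = 0.122;  (δy)² = 0.0900
δS = √(1.38) = 1.17
S = 51.3.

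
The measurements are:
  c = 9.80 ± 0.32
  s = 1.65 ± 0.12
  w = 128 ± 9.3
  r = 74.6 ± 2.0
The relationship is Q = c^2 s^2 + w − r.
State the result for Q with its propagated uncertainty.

Let p = c^2·s^2 = 261. δp/p = √((2·δc/c)² + (2·δs/s)²) = √(0.00426 + 0.0212) = 0.159, so δp = 41.7.
Q = p + w − r: δQ = √(δp² + δw² + δr²) = √(1740 + 86.5 + 4.00) = 42.8
Q = 315.

315 ± 42.8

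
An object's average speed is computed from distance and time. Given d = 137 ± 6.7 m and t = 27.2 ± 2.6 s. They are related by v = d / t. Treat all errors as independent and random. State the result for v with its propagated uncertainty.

5.04 ± 0.541 m/s

Products/powers → add relative errors in quadrature, weighted by exponent:
  (1·δd/d)² = (1×0.0489)² = 0.00239;  (-1·δt/t)² = (-1×0.0956)² = 0.00914
δv/v = √(0.0115) = 0.107
v = 5.04 m/s, so δv = 0.107 × 5.04 = 0.541 m/s.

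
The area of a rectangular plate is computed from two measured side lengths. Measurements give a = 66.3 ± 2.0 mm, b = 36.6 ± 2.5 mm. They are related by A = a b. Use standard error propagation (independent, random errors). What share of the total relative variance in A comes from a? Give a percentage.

16.3%

(δA/A)² = (1·δa/a)² + (1·δb/b)²
  a term: (1×0.0302)² = 0.000910
  b term: (1×0.0683)² = 0.00467
Total = 0.00558. Share from a = 0.000910/0.00558 = 0.163.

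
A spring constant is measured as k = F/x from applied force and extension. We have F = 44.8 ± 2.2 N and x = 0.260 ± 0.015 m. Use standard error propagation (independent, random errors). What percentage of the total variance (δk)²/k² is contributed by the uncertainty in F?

42.0%

(δk/k)² = (1·δF/F)² + (-1·δx/x)²
  F term: (1×0.0491)² = 0.00241
  x term: (-1×0.0577)² = 0.00333
Total = 0.00574. Share from F = 0.00241/0.00574 = 0.420.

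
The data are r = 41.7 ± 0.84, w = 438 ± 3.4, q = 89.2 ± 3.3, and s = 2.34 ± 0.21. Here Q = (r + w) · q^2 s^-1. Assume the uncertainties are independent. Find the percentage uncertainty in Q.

11.7%

Let u = r + w = 480. δu = √(δr² + δw²) = √(0.706 + 11.6) = 3.50, so δu/u = 0.00730.
Q is then a monomial in u, q, s:
δQ/Q = √((δu/u)² + (2·δq/q)² + (-1·δs/s)²) = √(5.33e-05 + 0.00547 + 0.00805) = 0.117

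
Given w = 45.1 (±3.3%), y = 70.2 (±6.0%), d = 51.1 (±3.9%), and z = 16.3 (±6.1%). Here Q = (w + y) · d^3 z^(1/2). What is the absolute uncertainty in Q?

7.89e+06

Let u = w + y = 115. δu = √(δw² + δy²) = √(2.22 + 17.7) = 4.47, so δu/u = 0.0387.
Q is then a monomial in u, d, z:
δQ/Q = √((δu/u)² + (3·δd/d)² + (½·δz/z)²) = √(0.00150 + 0.0137 + 0.000930) = 0.127
Q = 6.21e+07, so δQ = 0.127 × 6.21e+07 = 7.89e+06.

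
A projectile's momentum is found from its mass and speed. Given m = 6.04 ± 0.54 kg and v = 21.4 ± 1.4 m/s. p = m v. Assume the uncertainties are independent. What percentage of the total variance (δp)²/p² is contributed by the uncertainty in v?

34.9%

(δp/p)² = (1·δm/m)² + (1·δv/v)²
  m term: (1×0.0894)² = 0.00799
  v term: (1×0.0654)² = 0.00428
Total = 0.0123. Share from v = 0.00428/0.0123 = 0.349.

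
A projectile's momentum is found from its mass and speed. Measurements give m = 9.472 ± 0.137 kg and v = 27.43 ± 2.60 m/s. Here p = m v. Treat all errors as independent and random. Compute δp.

Since p is a product/quotient, work with relative uncertainties:
  (1·δm/m)² = (1×0.0145)² = 0.000209;  (1·δv/v)² = (1×0.0948)² = 0.00898
δp/p = √(0.00919) = 0.0959
p = 259.8 kg·m/s, so δp = 0.0959 × 259.8 = 24.9 kg·m/s.

24.9 kg·m/s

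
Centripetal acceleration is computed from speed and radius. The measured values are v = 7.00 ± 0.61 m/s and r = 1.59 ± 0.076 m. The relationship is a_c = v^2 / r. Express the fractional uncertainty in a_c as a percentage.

18.1%

Products/powers → add relative errors in quadrature, weighted by exponent:
  (2·δv/v)² = (2×0.0871)² = 0.0304;  (-1·δr/r)² = (-1×0.0478)² = 0.00228
δa_c/a_c = √(0.0327) = 0.181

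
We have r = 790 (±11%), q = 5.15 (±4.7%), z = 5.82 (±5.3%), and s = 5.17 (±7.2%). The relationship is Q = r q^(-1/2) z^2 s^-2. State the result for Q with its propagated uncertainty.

441 ± 93.2

Q is a product of powers, so relative uncertainties combine in quadrature:
  (1·δr/r)² = (1×0.110)² = 0.0121;  (−½·δq/q)² = (-0.5×0.0470)² = 0.000552;  (2·δz/z)² = (2×0.0530)² = 0.0112;  (-2·δs/s)² = (-2×0.0720)² = 0.0207
δQ/Q = √(0.0446) = 0.211
Q = 441, so δQ = 0.211 × 441 = 93.2.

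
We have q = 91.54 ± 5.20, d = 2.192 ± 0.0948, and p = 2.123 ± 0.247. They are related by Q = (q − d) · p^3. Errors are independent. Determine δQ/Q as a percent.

35.4%

Let u = q − d = 89.35. δu = √(δq² + δd²) = √(27.0 + 0.00899) = 5.20, so δu/u = 0.0582.
Q is then a monomial in u, p:
δQ/Q = √((δu/u)² + (3·δp/p)²) = √(0.00339 + 0.122) = 0.354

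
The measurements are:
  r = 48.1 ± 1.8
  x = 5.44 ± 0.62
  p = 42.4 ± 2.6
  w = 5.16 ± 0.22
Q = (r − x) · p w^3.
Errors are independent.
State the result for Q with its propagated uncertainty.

Let u = r − x = 42.7. δu = √(δr² + δx²) = √(3.24 + 0.384) = 1.90, so δu/u = 0.0446.
Q is then a monomial in u, p, w:
δQ/Q = √((δu/u)² + (1·δp/p)² + (3·δw/w)²) = √(0.00199 + 0.00376 + 0.0164) = 0.149
Q = 2.49e+05, so δQ = 0.149 × 2.49e+05 = 37000.

(2.49 ± 0.370) × 10^5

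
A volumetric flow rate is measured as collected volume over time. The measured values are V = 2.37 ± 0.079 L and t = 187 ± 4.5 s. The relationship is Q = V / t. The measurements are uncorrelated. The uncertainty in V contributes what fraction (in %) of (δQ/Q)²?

65.7%

(δQ/Q)² = (1·δV/V)² + (-1·δt/t)²
  V term: (1×0.0333)² = 0.00111
  t term: (-1×0.0241)² = 0.000579
Total = 0.00169. Share from V = 0.00111/0.00169 = 0.657.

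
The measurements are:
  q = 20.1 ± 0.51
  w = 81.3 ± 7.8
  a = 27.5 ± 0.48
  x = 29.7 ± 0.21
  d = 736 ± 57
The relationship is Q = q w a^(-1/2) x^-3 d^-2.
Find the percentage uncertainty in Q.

Relative error in a monomial: (δQ/Q)² = Σ (nᵢ · δxᵢ/xᵢ)².
  (1·δq/q)² = (1×0.0254)² = 0.000644;  (1·δw/w)² = (1×0.0959)² = 0.00920;  (−½·δa/a)² = (-0.5×0.0175)² = 7.62e-05;  (-3·δx/x)² = (-3×0.00707)² = 0.000450;  (-2·δd/d)² = (-2×0.0774)² = 0.0240
δQ/Q = √(0.0344) = 0.185

18.5%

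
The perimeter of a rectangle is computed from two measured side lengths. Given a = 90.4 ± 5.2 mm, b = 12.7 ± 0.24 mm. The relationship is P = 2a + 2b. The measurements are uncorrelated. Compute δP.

P is a linear combination, so absolute uncertainties add in quadrature:
  (2·δa)² = 108;  (2·δb)² = 0.230
δP = √(108) = 10.4 mm

10.4 mm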